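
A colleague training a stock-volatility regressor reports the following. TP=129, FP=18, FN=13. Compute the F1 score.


Precision = 129/147 = 0.8776
Recall = 129/142 = 0.9085
F1 = 2·P·R/(P+R) = 2·TP/(2·TP+FP+FN) = 258/(258+18+13) = 258/289 = 0.8927

0.8927


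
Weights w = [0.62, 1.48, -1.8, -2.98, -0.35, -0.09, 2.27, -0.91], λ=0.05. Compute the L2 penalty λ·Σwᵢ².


‖w‖₂² = (0.62)² + (1.48)² + (-1.8)² + (-2.98)² + (-0.35)² + (-0.09)² + (2.27)² + (-0.91)²
     = 0.3844 + 2.1904 + 3.24 + 8.8804 + 0.1225 + 0.0081 + 5.1529 + 0.8281
     = 20.8068
λ·‖w‖₂² = 0.05·20.8068 = 1.04034

1.04034


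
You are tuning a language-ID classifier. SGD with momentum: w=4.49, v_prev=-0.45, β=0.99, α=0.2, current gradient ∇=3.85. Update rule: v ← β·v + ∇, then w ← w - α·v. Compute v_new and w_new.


v_new = 0.99·-0.45 + 3.85 = -0.4455 + 3.85 = 3.4045
w_new = 4.49 - 0.2·3.4045 = 4.49 - 0.6809 = 3.8091

v_new=3.4045, w_new=3.8091


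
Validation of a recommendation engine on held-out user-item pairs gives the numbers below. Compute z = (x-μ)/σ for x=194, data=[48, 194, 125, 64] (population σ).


μ = 107.75, σ = 57.4908
z = (194 - 107.75)/57.4908 = 1.5002

1.5002


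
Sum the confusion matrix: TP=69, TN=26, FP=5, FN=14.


Total = TP + TN + FP + FN
= 69 + 26 + 5 + 14
= 114
(Predicted positive: 74, predicted negative: 40)

114


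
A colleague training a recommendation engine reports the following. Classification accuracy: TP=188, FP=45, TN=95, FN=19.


Accuracy = (TP+TN)/(TP+TN+FP+FN)
= (188+95)/(347)
= 283/347 = 81.56%

81.56%


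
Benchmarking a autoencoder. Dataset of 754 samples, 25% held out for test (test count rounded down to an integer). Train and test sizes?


Test = ⌊754·25/100⌋ = 188
Train = 754 - 188 = 566

Train: 566, Test: 188


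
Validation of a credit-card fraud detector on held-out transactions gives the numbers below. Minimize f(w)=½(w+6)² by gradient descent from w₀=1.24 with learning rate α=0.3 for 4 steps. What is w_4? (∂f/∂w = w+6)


step 1: grad = 1.24+6 = 7.24; w = 1.24 - 0.3·(7.24) = -0.932
step 2: grad = -0.932+6 = 5.068; w = -0.932 - 0.3·(5.068) = -2.4524
step 3: grad = -2.4524+6 = 3.5476; w = -2.4524 - 0.3·(3.5476) = -3.51668
step 4: grad = -3.51668+6 = 2.48332; w = -3.51668 - 0.3·(2.48332) = -4.261676

-4.261676


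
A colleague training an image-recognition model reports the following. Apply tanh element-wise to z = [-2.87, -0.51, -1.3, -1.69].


tanh(-2.87) = -0.9936
tanh(-0.51) = -0.4699
tanh(-1.3) = -0.8617
tanh(-1.69) = -0.9341
result = [-0.9936, -0.4699, -0.8617, -0.9341]

[-0.9936, -0.4699, -0.8617, -0.9341]


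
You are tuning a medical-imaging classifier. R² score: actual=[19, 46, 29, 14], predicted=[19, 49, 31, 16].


ȳ = 27
SS_res = Σ(y-ŷ)² = 17
SS_tot = Σ(y-ȳ)² = 598
R² = 1 - SS_res/SS_tot = 1 - 0.0284 = 0.9716

0.9716


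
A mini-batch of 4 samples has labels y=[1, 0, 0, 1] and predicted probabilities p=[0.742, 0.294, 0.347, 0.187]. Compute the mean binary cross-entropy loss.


L[0] = -ln(0.742) = 0.2984
L[1] = -ln(1-0.294) = -ln(0.706) = 0.3481
L[2] = -ln(1-0.347) = -ln(0.653) = 0.4262
L[3] = -ln(0.187) = 1.6766
mean = (0.2984 + 0.3481 + 0.4262 + 1.6766)/4 = 0.6873

0.6873


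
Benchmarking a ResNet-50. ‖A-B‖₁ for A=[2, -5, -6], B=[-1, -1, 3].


d = |2+ 1| + |-5+ 1| + |-6-3|
  = 3 + 4 + 9
  = 16

16


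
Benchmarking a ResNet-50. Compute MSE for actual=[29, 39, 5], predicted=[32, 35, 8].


Squared errors: (29-32)²=9, (39-35)²=16, (5-8)²=9
Sum = 34
MSE = 34/3 = 34/3

34/3


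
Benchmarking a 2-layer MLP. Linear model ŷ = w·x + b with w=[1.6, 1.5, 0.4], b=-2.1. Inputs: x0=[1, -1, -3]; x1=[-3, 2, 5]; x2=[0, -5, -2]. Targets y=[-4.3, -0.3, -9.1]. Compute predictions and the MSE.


ŷ0 = (1.6)·(1) + (1.5)·(-1) + (0.4)·(-3) - 2.1 = -3.2
ŷ1 = (1.6)·(-3) + (1.5)·(2) + (0.4)·(5) - 2.1 = -1.9
ŷ2 = (1.6)·(0) + (1.5)·(-5) + (0.4)·(-2) - 2.1 = -10.4
errors² = [1.21, 2.56, 1.69]
MSE = 5.4600/3 = 1.82

1.82


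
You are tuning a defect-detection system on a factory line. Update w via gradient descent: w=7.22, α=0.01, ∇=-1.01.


w_new = w - α·∇
= 7.22 - 0.01·-1.01
= 7.22 + 0.0101
= 7.2301

7.2301


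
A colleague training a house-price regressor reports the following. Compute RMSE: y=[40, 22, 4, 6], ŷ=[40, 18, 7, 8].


MSE = 29/4 = 7.25
RMSE = √(29/4) = 2.6926

2.6926


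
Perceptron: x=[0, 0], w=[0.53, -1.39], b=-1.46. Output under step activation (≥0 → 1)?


z = (0)·(0.53) + (0)·(-1.39) - 1.46
  = -1.46
step(z) = 0 (z<0)

0


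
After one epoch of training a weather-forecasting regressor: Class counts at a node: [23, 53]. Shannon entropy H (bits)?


Probabilities: [23/76, 53/76] ≈ [0.3026, 0.6974]
H = -((23/76)·log₂(23/76) + (53/76)·log₂(53/76))
  = 0.8845 bits

0.8845 bits


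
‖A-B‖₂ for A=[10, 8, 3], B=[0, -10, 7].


d = √((10-0)² + (8+ 10)² + (3-7)²)
  = √(100 + 324 + 16)
  = √440 = 20.9762

20.9762


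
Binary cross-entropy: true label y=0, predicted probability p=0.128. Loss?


BCE = -[y·ln(p) + (1-y)·ln(1-p)]
= -0 - 1·ln(1-0.128)
= -ln(0.872) = 0.137

0.137


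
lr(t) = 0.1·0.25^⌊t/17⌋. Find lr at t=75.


n_drops = ⌊75/17⌋ = 4
lr = 0.1·0.25^4 = 0.1·0.00390625 = 0.000390625

0.000390625


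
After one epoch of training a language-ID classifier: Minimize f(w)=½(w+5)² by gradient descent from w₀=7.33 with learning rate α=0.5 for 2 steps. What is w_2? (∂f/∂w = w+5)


step 1: grad = 7.33+5 = 12.33; w = 7.33 - 0.5·(12.33) = 1.165
step 2: grad = 1.165+5 = 6.165; w = 1.165 - 0.5·(6.165) = -1.9175

-1.9175


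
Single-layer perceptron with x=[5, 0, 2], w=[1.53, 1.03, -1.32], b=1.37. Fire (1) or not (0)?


z = (5)·(1.53) + (0)·(1.03) + (2)·(-1.32) + 1.37
  = 6.38
step(z) = 1 (z≥0)

1


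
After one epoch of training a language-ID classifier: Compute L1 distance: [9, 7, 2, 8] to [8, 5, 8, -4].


d = |9-8| + |7-5| + |2-8| + |8+ 4|
  = 1 + 2 + 6 + 12
  = 21

21


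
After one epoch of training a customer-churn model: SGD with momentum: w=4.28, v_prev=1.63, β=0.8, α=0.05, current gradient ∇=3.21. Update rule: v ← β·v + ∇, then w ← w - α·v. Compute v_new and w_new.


v_new = 0.8·1.63 + 3.21 = 1.304 + 3.21 = 4.514
w_new = 4.28 - 0.05·4.514 = 4.28 - 0.2257 = 4.0543

v_new=4.514, w_new=4.0543


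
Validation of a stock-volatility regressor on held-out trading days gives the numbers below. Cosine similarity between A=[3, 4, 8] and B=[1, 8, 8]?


A·B = 3·1 + 4·8 + 8·8 = 99
‖A‖ = √89 = 9.434, ‖B‖ = √129 = 11.3578
cos = 99/(√89·√129) = 99/√11481 = 0.9239

0.9239


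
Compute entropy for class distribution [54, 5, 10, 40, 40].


Probabilities: [54/149, 5/149, 10/149, 40/149, 40/149] ≈ [0.3624, 0.0336, 0.0671, 0.2685, 0.2685]
H = -((54/149)·log₂(54/149) + (5/149)·log₂(5/149) + (10/149)·log₂(10/149) + (40/149)·log₂(40/149) + (40/149)·log₂(40/149))
  = 1.9752 bits

1.9752 bits


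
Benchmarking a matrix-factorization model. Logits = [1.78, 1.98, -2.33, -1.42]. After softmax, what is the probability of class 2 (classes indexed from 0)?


Exponentials: e^1.78=5.9299, e^1.98=7.2427, e^-2.33=0.0973, e^-1.42=0.2417
Sum = 13.5116
Softmax = [0.4389, 0.536, 0.0072, 0.0179]
p[2] = 0.0973/13.5116 = 0.0072

0.0072


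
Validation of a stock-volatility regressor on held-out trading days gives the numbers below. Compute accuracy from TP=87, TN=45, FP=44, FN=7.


Accuracy = (TP+TN)/(TP+TN+FP+FN)
= (87+45)/(183)
= 132/183 = 72.13%

72.13%


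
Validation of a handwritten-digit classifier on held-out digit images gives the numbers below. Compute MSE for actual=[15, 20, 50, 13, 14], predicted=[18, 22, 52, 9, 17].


Squared errors: (15-18)²=9, (20-22)²=4, (50-52)²=4, (13-9)²=16, (14-17)²=9
Sum = 42
MSE = 42/5 = 42/5

42/5


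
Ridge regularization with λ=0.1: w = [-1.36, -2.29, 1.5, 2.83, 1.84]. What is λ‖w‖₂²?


‖w‖₂² = (-1.36)² + (-2.29)² + (1.5)² + (2.83)² + (1.84)²
     = 1.8496 + 5.2441 + 2.25 + 8.0089 + 3.3856
     = 20.7382
λ·‖w‖₂² = 0.1·20.7382 = 2.07382

2.07382


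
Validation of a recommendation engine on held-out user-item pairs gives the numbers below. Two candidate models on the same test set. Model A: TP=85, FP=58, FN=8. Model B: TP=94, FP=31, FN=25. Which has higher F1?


Model A: P=85/143=0.5944, R=85/93=0.914, F1=2PR/(P+R)=2TP/(2TP+FP+FN)=170/236=0.7203
Model B: P=94/125=0.752, R=94/119=0.7899, F1=2PR/(P+R)=2TP/(2TP+FP+FN)=188/244=0.7705
0.7203 < 0.7705 → Model B

Model B


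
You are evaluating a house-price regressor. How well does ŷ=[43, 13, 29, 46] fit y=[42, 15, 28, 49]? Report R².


ȳ = 33.5
SS_res = Σ(y-ŷ)² = 15
SS_tot = Σ(y-ȳ)² = 685
R² = 1 - SS_res/SS_tot = 1 - 0.0219 = 0.9781

0.9781


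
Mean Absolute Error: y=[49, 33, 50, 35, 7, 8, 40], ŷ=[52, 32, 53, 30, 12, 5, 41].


Absolute errors: |49-52|=3, |33-32|=1, |50-53|=3, |35-30|=5, |7-12|=5, |8-5|=3, |40-41|=1
Sum = 21
MAE = 21/7 = 3

3


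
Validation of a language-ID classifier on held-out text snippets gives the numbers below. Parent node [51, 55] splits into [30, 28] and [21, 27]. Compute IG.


Parent = [51, 55], H_parent = 0.999
H_left = 0.9991 (n=58), H_right = 0.9887 (n=48)
H_children = (58/106)·0.9991 + (48/106)·0.9887 = 0.9944
IG = 0.999 - 0.9944 = 0.0046

0.0046


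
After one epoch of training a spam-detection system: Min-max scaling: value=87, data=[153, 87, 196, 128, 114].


min=87, max=196
(87-87)/(196-87) = 0/109 = 0.0

0.0


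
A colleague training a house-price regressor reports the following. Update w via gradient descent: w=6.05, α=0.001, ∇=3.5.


w_new = w - α·∇
= 6.05 - 0.001·3.5
= 6.05 - 0.0035
= 6.0465

6.0465


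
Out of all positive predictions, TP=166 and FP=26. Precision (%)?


Precision = TP/(TP+FP)
= 166/(166+26)
= 166/192 = 86.46%

86.46%


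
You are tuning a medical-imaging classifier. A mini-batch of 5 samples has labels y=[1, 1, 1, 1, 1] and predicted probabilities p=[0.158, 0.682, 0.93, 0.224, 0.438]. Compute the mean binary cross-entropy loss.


L[0] = -ln(0.158) = 1.8452
L[1] = -ln(0.682) = 0.3827
L[2] = -ln(0.93) = 0.0726
L[3] = -ln(0.224) = 1.4961
L[4] = -ln(0.438) = 0.8255
mean = (1.8452 + 0.3827 + 0.0726 + 1.4961 + 0.8255)/5 = 0.9244

0.9244


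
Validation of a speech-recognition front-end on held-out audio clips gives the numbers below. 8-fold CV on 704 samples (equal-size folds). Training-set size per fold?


Fold size = 704/8 = 88
Training per fold = 704 - 88 = 616

616


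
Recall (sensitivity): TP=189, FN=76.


Recall = TP/(TP+FN)
= 189/(189+76)
= 189/265 = 71.32%

71.32%


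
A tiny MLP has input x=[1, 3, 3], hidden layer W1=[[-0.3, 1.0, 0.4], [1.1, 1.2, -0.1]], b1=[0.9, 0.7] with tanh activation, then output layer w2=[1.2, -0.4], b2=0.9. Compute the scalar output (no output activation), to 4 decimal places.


z1[0] = (-0.3)·(1) + (1.0)·(3) + (0.4)·(3) + 0.9 = 4.8
z1[1] = (1.1)·(1) + (1.2)·(3) + (-0.1)·(3) + 0.7 = 5.1
h = tanh(z1) = [0.9999, 0.9999]
output = (1.2)·(0.9999) + (-0.4)·(0.9999) + 0.9 = 1.6999

1.6999


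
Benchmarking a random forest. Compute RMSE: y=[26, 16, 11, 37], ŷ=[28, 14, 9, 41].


MSE = 28/4 = 7
RMSE = √(28/4) = 2.6458

2.6458


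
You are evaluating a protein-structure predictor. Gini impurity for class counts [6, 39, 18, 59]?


Probabilities: [6/122, 39/122, 18/122, 59/122] ≈ [0.0492, 0.3197, 0.1475, 0.4836]
Σpᵢ² = (36 + 1521 + 324 + 3481)/122² = 5362/14884
Gini = 1 - Σpᵢ² = 1 - 5362/14884 = 0.6397

0.6397


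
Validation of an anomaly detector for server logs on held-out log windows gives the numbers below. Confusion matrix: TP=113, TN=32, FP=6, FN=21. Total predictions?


Total = TP + TN + FP + FN
= 113 + 32 + 6 + 21
= 172
(Predicted positive: 119, predicted negative: 53)

172


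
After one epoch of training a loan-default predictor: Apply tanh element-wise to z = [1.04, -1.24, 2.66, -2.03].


tanh(1.04) = 0.7779
tanh(-1.24) = -0.8455
tanh(2.66) = 0.9903
tanh(-2.03) = -0.9661
result = [0.7779, -0.8455, 0.9903, -0.9661]

[0.7779, -0.8455, 0.9903, -0.9661]


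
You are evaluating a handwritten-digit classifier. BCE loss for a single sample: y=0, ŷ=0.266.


BCE = -[y·ln(p) + (1-y)·ln(1-p)]
= -0 - 1·ln(1-0.266)
= -ln(0.734) = 0.3092

0.3092


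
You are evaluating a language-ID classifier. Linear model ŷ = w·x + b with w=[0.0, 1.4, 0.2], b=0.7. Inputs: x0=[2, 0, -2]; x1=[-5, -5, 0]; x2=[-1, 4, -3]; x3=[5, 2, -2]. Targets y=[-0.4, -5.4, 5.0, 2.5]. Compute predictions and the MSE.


ŷ0 = (0.0)·(2) + (1.4)·(0) + (0.2)·(-2) + 0.7 = 0.3
ŷ1 = (0.0)·(-5) + (1.4)·(-5) + (0.2)·(0) + 0.7 = -6.3
ŷ2 = (0.0)·(-1) + (1.4)·(4) + (0.2)·(-3) + 0.7 = 5.7
ŷ3 = (0.0)·(5) + (1.4)·(2) + (0.2)·(-2) + 0.7 = 3.1
errors² = [0.49, 0.81, 0.49, 0.36]
MSE = 2.1500/4 = 0.5375

0.5375


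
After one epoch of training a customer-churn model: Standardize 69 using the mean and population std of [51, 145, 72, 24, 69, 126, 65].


μ = 78.8571, σ = 39.1314
z = (69 - 78.8571)/39.1314 = -0.2519

-0.2519


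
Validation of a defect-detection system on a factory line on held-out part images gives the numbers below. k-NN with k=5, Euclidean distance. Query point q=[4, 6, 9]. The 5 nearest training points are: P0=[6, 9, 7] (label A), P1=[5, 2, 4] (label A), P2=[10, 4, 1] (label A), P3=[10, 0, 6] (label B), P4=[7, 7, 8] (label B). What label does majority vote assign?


d(q,P0) = 4.1231  (label A)
d(q,P1) = 6.4807  (label A)
d(q,P2) = 10.198  (label A)
d(q,P3) = 9.0  (label B)
d(q,P4) = 3.3166  (label B)
Votes: A=3, B=2
Majority → A

A


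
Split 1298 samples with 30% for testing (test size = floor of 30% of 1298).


Test = ⌊1298·30/100⌋ = 389
Train = 1298 - 389 = 909

Train: 909, Test: 389


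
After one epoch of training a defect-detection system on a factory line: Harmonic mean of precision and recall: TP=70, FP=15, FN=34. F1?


Precision = 70/85 = 0.8235
Recall = 70/104 = 0.6731
F1 = 2·P·R/(P+R) = 2·TP/(2·TP+FP+FN) = 140/(140+15+34) = 140/189 = 0.7407

0.7407


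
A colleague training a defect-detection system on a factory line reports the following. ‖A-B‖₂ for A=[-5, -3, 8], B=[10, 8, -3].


d = √((-5-10)² + (-3-8)² + (8+ 3)²)
  = √(225 + 121 + 121)
  = √467 = 21.6102

21.6102


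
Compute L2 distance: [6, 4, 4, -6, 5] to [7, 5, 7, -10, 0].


d = √((6-7)² + (4-5)² + (4-7)² + (-6+ 10)² + (5-0)²)
  = √(1 + 1 + 9 + 16 + 25)
  = √52 = 7.2111

7.2111


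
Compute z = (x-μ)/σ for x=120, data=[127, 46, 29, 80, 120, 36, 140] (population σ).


μ = 82.5714, σ = 43.1868
z = (120 - 82.5714)/43.1868 = 0.8667

0.8667


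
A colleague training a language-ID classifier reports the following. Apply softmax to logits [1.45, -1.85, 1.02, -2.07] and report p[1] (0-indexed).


Exponentials: e^1.45=4.2631, e^-1.85=0.1572, e^1.02=2.7732, e^-2.07=0.1262
Sum = 7.3197
Softmax = [0.5824, 0.0215, 0.3789, 0.0172]
p[1] = 0.1572/7.3197 = 0.0215

0.0215


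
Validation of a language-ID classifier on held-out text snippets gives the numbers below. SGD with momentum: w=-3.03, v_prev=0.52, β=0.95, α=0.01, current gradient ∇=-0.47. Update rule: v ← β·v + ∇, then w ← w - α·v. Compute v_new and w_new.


v_new = 0.95·0.52 - 0.47 = 0.494 - 0.47 = 0.024
w_new = -3.03 - 0.01·0.024 = -3.03 - 0.00024 = -3.03024

v_new=0.024, w_new=-3.03024


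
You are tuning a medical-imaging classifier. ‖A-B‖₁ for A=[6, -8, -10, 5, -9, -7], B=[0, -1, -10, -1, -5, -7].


d = |6-0| + |-8+ 1| + |-10+ 10| + |5+ 1| + |-9+ 5| + |-7+ 7|
  = 6 + 7 + 0 + 6 + 4 + 0
  = 23

23


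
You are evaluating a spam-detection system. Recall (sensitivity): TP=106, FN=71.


Recall = TP/(TP+FN)
= 106/(106+71)
= 106/177 = 59.89%

59.89%


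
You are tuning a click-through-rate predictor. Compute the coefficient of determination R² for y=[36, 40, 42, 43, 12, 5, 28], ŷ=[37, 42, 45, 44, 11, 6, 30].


ȳ = 29.4286
SS_res = Σ(y-ŷ)² = 21
SS_tot = Σ(y-ȳ)² = 1399.71
R² = 1 - SS_res/SS_tot = 1 - 0.015 = 0.985

0.985


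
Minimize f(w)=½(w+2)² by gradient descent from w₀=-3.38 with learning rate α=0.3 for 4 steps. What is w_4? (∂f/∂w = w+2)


step 1: grad = -3.38+2 = -1.38; w = -3.38 - 0.3·(-1.38) = -2.966
step 2: grad = -2.966+2 = -0.966; w = -2.966 - 0.3·(-0.966) = -2.6762
step 3: grad = -2.6762+2 = -0.6762; w = -2.6762 - 0.3·(-0.6762) = -2.47334
step 4: grad = -2.47334+2 = -0.47334; w = -2.47334 - 0.3·(-0.47334) = -2.331338

-2.331338


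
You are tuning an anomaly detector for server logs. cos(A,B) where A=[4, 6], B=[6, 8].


A·B = 4·6 + 6·8 = 72
‖A‖ = √52 = 7.2111, ‖B‖ = √100 = 10
cos = 72/(√52·√100) = 72/√5200 = 0.9985

0.9985


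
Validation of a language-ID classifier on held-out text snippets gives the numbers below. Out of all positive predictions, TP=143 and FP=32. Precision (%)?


Precision = TP/(TP+FP)
= 143/(143+32)
= 143/175 = 81.71%

81.71%


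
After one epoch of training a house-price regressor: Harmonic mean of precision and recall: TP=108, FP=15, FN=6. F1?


Precision = 108/123 = 0.878
Recall = 108/114 = 0.9474
F1 = 2·P·R/(P+R) = 2·TP/(2·TP+FP+FN) = 216/(216+15+6) = 216/237 = 0.9114

0.9114


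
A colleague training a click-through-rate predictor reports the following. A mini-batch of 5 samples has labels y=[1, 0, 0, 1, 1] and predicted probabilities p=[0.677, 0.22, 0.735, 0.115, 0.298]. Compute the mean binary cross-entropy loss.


L[0] = -ln(0.677) = 0.3901
L[1] = -ln(1-0.22) = -ln(0.78) = 0.2485
L[2] = -ln(1-0.735) = -ln(0.265) = 1.328
L[3] = -ln(0.115) = 2.1628
L[4] = -ln(0.298) = 1.2107
mean = (0.3901 + 0.2485 + 1.328 + 2.1628 + 1.2107)/5 = 1.068

1.068


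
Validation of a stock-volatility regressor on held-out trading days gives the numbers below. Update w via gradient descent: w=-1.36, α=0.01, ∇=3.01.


w_new = w - α·∇
= -1.36 - 0.01·3.01
= -1.36 - 0.0301
= -1.3901

-1.3901


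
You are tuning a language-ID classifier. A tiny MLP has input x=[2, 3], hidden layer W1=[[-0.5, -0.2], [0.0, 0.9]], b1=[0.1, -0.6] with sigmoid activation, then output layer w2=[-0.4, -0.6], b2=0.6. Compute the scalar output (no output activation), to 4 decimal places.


z1[0] = (-0.5)·(2) + (-0.2)·(3) + 0.1 = -1.5
z1[1] = (0.0)·(2) + (0.9)·(3) - 0.6 = 2.1
h = sigmoid(z1) = [0.1824, 0.8909]
output = (-0.4)·(0.1824) + (-0.6)·(0.8909) + 0.6 = -0.0075

-0.0075


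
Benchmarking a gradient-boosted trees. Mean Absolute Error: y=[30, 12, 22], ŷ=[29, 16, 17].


Absolute errors: |30-29|=1, |12-16|=4, |22-17|=5
Sum = 10
MAE = 10/3 = 10/3

10/3


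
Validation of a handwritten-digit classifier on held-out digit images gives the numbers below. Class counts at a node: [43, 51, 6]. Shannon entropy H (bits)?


Probabilities: [43/100, 51/100, 6/100] ≈ [0.43, 0.51, 0.06]
H = -((43/100)·log₂(43/100) + (51/100)·log₂(51/100) + (6/100)·log₂(6/100))
  = 1.2625 bits

1.2625 bits


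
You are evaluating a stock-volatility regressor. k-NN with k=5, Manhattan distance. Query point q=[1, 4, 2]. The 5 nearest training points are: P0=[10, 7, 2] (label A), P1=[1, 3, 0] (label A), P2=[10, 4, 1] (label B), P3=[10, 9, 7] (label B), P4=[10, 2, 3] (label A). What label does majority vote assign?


d(q,P0) = 12  (label A)
d(q,P1) = 3  (label A)
d(q,P2) = 10  (label B)
d(q,P3) = 19  (label B)
d(q,P4) = 12  (label A)
Votes: A=3, B=2
Majority → A

A


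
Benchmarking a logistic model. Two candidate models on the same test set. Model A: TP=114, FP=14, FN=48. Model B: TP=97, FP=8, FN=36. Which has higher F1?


Model A: P=114/128=0.8906, R=114/162=0.7037, F1=2PR/(P+R)=2TP/(2TP+FP+FN)=228/290=0.7862
Model B: P=97/105=0.9238, R=97/133=0.7293, F1=2PR/(P+R)=2TP/(2TP+FP+FN)=194/238=0.8151
0.7862 < 0.8151 → Model B

Model B


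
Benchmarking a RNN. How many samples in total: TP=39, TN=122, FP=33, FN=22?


Total = TP + TN + FP + FN
= 39 + 122 + 33 + 22
= 216
(Predicted positive: 72, predicted negative: 144)

216


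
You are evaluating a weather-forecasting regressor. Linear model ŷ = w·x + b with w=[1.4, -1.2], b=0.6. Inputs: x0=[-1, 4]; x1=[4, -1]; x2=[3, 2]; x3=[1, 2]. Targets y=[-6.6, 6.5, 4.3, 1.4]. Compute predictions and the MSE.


ŷ0 = (1.4)·(-1) + (-1.2)·(4) + 0.6 = -5.6
ŷ1 = (1.4)·(4) + (-1.2)·(-1) + 0.6 = 7.4
ŷ2 = (1.4)·(3) + (-1.2)·(2) + 0.6 = 2.4
ŷ3 = (1.4)·(1) + (-1.2)·(2) + 0.6 = -0.4
errors² = [1.0, 0.81, 3.61, 3.24]
MSE = 8.6600/4 = 2.165

2.165


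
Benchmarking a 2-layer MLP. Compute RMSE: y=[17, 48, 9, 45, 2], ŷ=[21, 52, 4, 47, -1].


MSE = 70/5 = 14
RMSE = √(70/5) = 3.7417

3.7417


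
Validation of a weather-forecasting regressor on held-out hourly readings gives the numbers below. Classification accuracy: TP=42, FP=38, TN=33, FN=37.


Accuracy = (TP+TN)/(TP+TN+FP+FN)
= (42+33)/(150)
= 75/150 = 50.0%

50.0%


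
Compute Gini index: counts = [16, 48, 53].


Probabilities: [16/117, 48/117, 53/117] ≈ [0.1368, 0.4103, 0.453]
Σpᵢ² = (256 + 2304 + 2809)/117² = 5369/13689
Gini = 1 - Σpᵢ² = 1 - 5369/13689 = 0.6078

0.6078


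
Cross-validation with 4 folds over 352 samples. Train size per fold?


Fold size = 352/4 = 88
Training per fold = 352 - 88 = 264

264


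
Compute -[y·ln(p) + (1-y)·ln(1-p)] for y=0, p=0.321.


BCE = -[y·ln(p) + (1-y)·ln(1-p)]
= -0 - 1·ln(1-0.321)
= -ln(0.679) = 0.3871

0.3871


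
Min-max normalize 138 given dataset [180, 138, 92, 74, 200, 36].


min=36, max=200
(138-36)/(200-36) = 102/164 = 0.622

0.622


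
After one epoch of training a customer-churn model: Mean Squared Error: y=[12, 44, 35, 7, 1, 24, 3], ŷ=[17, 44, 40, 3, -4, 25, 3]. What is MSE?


Squared errors: (12-17)²=25, (44-44)²=0, (35-40)²=25, (7-3)²=16, (1+ 4)²=25, (24-25)²=1, (3-3)²=0
Sum = 92
MSE = 92/7 = 92/7

92/7


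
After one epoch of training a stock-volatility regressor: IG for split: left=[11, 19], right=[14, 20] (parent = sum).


Parent = [25, 39], H_parent = 0.9652
H_left = 0.9481 (n=30), H_right = 0.9774 (n=34)
H_children = (30/64)·0.9481 + (34/64)·0.9774 = 0.9637
IG = 0.9652 - 0.9637 = 0.0015

0.0015


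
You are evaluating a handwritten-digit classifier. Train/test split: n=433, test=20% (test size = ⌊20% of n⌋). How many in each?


Test = ⌊433·20/100⌋ = 86
Train = 433 - 86 = 347

Train: 347, Test: 86


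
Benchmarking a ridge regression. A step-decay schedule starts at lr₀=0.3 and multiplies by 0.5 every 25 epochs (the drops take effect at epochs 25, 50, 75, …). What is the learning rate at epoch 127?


n_drops = ⌊127/25⌋ = 5
lr = 0.3·0.5^5 = 0.3·0.03125 = 0.009375

0.009375


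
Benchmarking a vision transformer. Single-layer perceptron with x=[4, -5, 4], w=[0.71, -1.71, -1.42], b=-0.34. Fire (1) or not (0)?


z = (4)·(0.71) + (-5)·(-1.71) + (4)·(-1.42) - 0.34
  = 5.37
step(z) = 1 (z≥0)

1


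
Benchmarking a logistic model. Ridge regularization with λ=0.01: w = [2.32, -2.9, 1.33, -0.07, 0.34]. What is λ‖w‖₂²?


‖w‖₂² = (2.32)² + (-2.9)² + (1.33)² + (-0.07)² + (0.34)²
     = 5.3824 + 8.41 + 1.7689 + 0.0049 + 0.1156
     = 15.6818
λ·‖w‖₂² = 0.01·15.6818 = 0.156818

0.156818


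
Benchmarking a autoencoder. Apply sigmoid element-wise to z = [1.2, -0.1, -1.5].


σ(1.2) = 1/(1+e^-1.2) = 0.7685
σ(-0.1) = 1/(1+e^0.1) = 0.475
σ(-1.5) = 1/(1+e^1.5) = 0.1824
result = [0.7685, 0.475, 0.1824]

[0.7685, 0.475, 0.1824]


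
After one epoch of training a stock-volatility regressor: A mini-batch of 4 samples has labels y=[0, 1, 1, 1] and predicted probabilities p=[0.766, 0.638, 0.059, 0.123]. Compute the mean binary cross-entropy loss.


L[0] = -ln(1-0.766) = -ln(0.234) = 1.4524
L[1] = -ln(0.638) = 0.4494
L[2] = -ln(0.059) = 2.8302
L[3] = -ln(0.123) = 2.0956
mean = (1.4524 + 0.4494 + 2.8302 + 2.0956)/4 = 1.7069

1.7069


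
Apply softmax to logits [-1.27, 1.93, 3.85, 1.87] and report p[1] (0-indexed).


Exponentials: e^-1.27=0.2808, e^1.93=6.8895, e^3.85=46.9931, e^1.87=6.4883
Sum = 60.6517
Softmax = [0.0046, 0.1136, 0.7748, 0.107]
p[1] = 6.8895/60.6517 = 0.1136

0.1136


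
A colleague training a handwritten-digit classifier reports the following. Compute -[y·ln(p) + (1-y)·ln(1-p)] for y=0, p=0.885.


BCE = -[y·ln(p) + (1-y)·ln(1-p)]
= -0 - 1·ln(1-0.885)
= -ln(0.115) = 2.1628

2.1628


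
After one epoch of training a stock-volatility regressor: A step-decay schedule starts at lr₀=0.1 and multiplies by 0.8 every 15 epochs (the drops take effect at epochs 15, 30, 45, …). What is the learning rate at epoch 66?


n_drops = ⌊66/15⌋ = 4
lr = 0.1·0.8^4 = 0.1·0.4096 = 0.04096

0.04096


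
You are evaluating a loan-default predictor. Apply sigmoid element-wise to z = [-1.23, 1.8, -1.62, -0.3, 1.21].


σ(-1.23) = 1/(1+e^1.23) = 0.2262
σ(1.8) = 1/(1+e^-1.8) = 0.8581
σ(-1.62) = 1/(1+e^1.62) = 0.1652
σ(-0.3) = 1/(1+e^0.3) = 0.4256
σ(1.21) = 1/(1+e^-1.21) = 0.7703
result = [0.2262, 0.8581, 0.1652, 0.4256, 0.7703]

[0.2262, 0.8581, 0.1652, 0.4256, 0.7703]


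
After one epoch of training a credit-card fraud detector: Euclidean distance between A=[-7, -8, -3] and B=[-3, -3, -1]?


d = √((-7+ 3)² + (-8+ 3)² + (-3+ 1)²)
  = √(16 + 25 + 4)
  = √45 = 6.7082

6.7082


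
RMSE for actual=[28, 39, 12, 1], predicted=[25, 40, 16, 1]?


MSE = 26/4 = 6.5
RMSE = √(26/4) = 2.5495

2.5495


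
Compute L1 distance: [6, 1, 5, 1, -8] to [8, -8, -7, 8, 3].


d = |6-8| + |1+ 8| + |5+ 7| + |1-8| + |-8-3|
  = 2 + 9 + 12 + 7 + 11
  = 41

41


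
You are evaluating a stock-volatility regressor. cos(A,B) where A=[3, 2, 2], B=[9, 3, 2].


A·B = 3·9 + 2·3 + 2·2 = 37
‖A‖ = √17 = 4.1231, ‖B‖ = √94 = 9.6954
cos = 37/(√17·√94) = 37/√1598 = 0.9256

0.9256


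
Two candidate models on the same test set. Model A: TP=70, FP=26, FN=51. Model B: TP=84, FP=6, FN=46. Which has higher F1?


Model A: P=70/96=0.7292, R=70/121=0.5785, F1=2PR/(P+R)=2TP/(2TP+FP+FN)=140/217=0.6452
Model B: P=84/90=0.9333, R=84/130=0.6462, F1=2PR/(P+R)=2TP/(2TP+FP+FN)=168/220=0.7636
0.6452 < 0.7636 → Model B

Model B


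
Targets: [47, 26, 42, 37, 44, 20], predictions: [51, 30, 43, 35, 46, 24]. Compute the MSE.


Squared errors: (47-51)²=16, (26-30)²=16, (42-43)²=1, (37-35)²=4, (44-46)²=4, (20-24)²=16
Sum = 57
MSE = 57/6 = 19/2

19/2


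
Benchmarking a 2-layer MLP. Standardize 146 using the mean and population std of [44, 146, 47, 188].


μ = 106.25, σ = 62.5475
z = (146 - 106.25)/62.5475 = 0.6355

0.6355


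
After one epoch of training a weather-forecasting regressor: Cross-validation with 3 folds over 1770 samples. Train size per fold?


Fold size = 1770/3 = 590
Training per fold = 1770 - 590 = 1180

1180


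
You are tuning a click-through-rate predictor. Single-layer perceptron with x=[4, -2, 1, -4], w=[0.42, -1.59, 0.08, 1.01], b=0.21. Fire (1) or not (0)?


z = (4)·(0.42) + (-2)·(-1.59) + (1)·(0.08) + (-4)·(1.01) + 0.21
  = 1.11
step(z) = 1 (z≥0)

1


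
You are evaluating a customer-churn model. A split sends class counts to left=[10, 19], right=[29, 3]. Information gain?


Parent = [39, 22], H_parent = 0.9432
H_left = 0.9294 (n=29), H_right = 0.4489 (n=32)
H_children = (29/61)·0.9294 + (32/61)·0.4489 = 0.6773
IG = 0.9432 - 0.6773 = 0.2659

0.2659


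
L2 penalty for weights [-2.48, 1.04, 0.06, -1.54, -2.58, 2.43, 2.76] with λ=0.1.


‖w‖₂² = (-2.48)² + (1.04)² + (0.06)² + (-1.54)² + (-2.58)² + (2.43)² + (2.76)²
     = 6.1504 + 1.0816 + 0.0036 + 2.3716 + 6.6564 + 5.9049 + 7.6176
     = 29.7861
λ·‖w‖₂² = 0.1·29.7861 = 2.97861

2.97861


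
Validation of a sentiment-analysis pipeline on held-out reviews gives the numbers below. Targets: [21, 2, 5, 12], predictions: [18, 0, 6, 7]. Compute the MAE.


Absolute errors: |21-18|=3, |2-0|=2, |5-6|=1, |12-7|=5
Sum = 11
MAE = 11/4 = 11/4

11/4


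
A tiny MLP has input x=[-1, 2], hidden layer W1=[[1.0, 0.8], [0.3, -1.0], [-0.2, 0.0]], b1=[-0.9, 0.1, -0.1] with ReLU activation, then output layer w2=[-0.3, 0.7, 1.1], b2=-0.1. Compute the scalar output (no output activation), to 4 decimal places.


z1[0] = (1.0)·(-1) + (0.8)·(2) - 0.9 = -0.3
z1[1] = (0.3)·(-1) + (-1.0)·(2) + 0.1 = -2.2
z1[2] = (-0.2)·(-1) + (0.0)·(2) - 0.1 = 0.1
h = ReLU(z1) = [0.0, 0.0, 0.1]
output = (-0.3)·(0.0) + (0.7)·(0.0) + (1.1)·(0.1) - 0.1 = 0.01

0.01


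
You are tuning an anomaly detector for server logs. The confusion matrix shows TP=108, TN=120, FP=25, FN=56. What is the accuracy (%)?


Accuracy = (TP+TN)/(TP+TN+FP+FN)
= (108+120)/(309)
= 228/309 = 73.79%

73.79%


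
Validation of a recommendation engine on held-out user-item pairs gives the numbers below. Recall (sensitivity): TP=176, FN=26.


Recall = TP/(TP+FN)
= 176/(176+26)
= 176/202 = 87.13%

87.13%


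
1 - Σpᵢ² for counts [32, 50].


Probabilities: [32/82, 50/82] ≈ [0.3902, 0.6098]
Σpᵢ² = (1024 + 2500)/82² = 3524/6724
Gini = 1 - Σpᵢ² = 1 - 3524/6724 = 0.4759

0.4759


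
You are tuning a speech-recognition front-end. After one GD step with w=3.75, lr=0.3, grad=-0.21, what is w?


w_new = w - α·∇
= 3.75 - 0.3·-0.21
= 3.75 + 0.063
= 3.813

3.813


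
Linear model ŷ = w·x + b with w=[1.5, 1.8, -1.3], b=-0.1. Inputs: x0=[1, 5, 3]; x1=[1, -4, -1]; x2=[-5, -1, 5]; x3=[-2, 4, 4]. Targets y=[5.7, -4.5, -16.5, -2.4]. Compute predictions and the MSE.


ŷ0 = (1.5)·(1) + (1.8)·(5) + (-1.3)·(3) - 0.1 = 6.5
ŷ1 = (1.5)·(1) + (1.8)·(-4) + (-1.3)·(-1) - 0.1 = -4.5
ŷ2 = (1.5)·(-5) + (1.8)·(-1) + (-1.3)·(5) - 0.1 = -15.9
ŷ3 = (1.5)·(-2) + (1.8)·(4) + (-1.3)·(4) - 0.1 = -1.1
errors² = [0.64, 0.0, 0.36, 1.69]
MSE = 2.6900/4 = 0.6725

0.6725


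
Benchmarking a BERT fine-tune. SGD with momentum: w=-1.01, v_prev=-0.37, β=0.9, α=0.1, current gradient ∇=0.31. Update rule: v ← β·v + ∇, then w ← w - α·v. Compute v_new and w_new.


v_new = 0.9·-0.37 + 0.31 = -0.333 + 0.31 = -0.023
w_new = -1.01 - 0.1·-0.023 = -1.01 + 0.0023 = -1.0077

v_new=-0.023, w_new=-1.0077


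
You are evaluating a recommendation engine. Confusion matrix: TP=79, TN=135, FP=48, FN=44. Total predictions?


Total = TP + TN + FP + FN
= 79 + 135 + 48 + 44
= 306
(Predicted positive: 127, predicted negative: 179)

306


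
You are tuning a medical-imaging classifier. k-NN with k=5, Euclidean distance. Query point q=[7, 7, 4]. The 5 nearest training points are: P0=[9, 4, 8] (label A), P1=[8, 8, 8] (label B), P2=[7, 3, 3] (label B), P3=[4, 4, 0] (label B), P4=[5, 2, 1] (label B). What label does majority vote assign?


d(q,P0) = 5.3852  (label A)
d(q,P1) = 4.2426  (label B)
d(q,P2) = 4.1231  (label B)
d(q,P3) = 5.831  (label B)
d(q,P4) = 6.1644  (label B)
Votes: A=1, B=4
Majority → B

B


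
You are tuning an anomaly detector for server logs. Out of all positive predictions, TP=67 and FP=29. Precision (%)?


Precision = TP/(TP+FP)
= 67/(67+29)
= 67/96 = 69.79%

69.79%


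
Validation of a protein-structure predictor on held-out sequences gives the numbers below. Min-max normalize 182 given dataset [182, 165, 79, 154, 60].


min=60, max=182
(182-60)/(182-60) = 122/122 = 1.0

1.0


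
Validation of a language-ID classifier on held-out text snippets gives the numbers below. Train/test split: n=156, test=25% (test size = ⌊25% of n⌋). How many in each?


Test = ⌊156·25/100⌋ = 39
Train = 156 - 39 = 117

Train: 117, Test: 39


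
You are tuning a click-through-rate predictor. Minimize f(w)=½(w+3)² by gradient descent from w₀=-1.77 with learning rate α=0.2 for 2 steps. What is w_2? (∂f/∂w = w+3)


step 1: grad = -1.77+3 = 1.23; w = -1.77 - 0.2·(1.23) = -2.016
step 2: grad = -2.016+3 = 0.984; w = -2.016 - 0.2·(0.984) = -2.2128

-2.2128


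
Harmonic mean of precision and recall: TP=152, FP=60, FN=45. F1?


Precision = 152/212 = 0.717
Recall = 152/197 = 0.7716
F1 = 2·P·R/(P+R) = 2·TP/(2·TP+FP+FN) = 304/(304+60+45) = 304/409 = 0.7433

0.7433


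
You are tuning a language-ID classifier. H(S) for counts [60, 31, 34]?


Probabilities: [60/125, 31/125, 34/125] ≈ [0.48, 0.248, 0.272]
H = -((60/125)·log₂(60/125) + (31/125)·log₂(31/125) + (34/125)·log₂(34/125))
  = 1.518 bits

1.518 bits


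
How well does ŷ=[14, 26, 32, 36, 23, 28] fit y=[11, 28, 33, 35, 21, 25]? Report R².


ȳ = 25.5
SS_res = Σ(y-ŷ)² = 28
SS_tot = Σ(y-ȳ)² = 383.5
R² = 1 - SS_res/SS_tot = 1 - 0.073 = 0.927

0.927


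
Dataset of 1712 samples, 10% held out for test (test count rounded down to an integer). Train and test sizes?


Test = ⌊1712·10/100⌋ = 171
Train = 1712 - 171 = 1541

Train: 1541, Test: 171


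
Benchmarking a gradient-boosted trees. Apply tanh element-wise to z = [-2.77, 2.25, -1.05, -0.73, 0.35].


tanh(-2.77) = -0.9922
tanh(2.25) = 0.978
tanh(-1.05) = -0.7818
tanh(-0.73) = -0.6231
tanh(0.35) = 0.3364
result = [-0.9922, 0.978, -0.7818, -0.6231, 0.3364]

[-0.9922, 0.978, -0.7818, -0.6231, 0.3364]


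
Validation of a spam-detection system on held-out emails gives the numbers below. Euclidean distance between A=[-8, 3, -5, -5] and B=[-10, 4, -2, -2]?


d = √((-8+ 10)² + (3-4)² + (-5+ 2)² + (-5+ 2)²)
  = √(4 + 1 + 9 + 9)
  = √23 = 4.7958

4.7958


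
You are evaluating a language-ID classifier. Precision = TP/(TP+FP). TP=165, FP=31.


Precision = TP/(TP+FP)
= 165/(165+31)
= 165/196 = 84.18%

84.18%


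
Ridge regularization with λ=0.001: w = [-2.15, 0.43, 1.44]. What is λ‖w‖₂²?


‖w‖₂² = (-2.15)² + (0.43)² + (1.44)²
     = 4.6225 + 0.1849 + 2.0736
     = 6.881
λ·‖w‖₂² = 0.001·6.881 = 0.006881

0.006881


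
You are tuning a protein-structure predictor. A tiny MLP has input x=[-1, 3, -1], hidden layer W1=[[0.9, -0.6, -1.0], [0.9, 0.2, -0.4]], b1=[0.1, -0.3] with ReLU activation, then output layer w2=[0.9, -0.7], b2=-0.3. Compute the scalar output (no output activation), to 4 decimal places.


z1[0] = (0.9)·(-1) + (-0.6)·(3) + (-1.0)·(-1) + 0.1 = -1.6
z1[1] = (0.9)·(-1) + (0.2)·(3) + (-0.4)·(-1) - 0.3 = -0.2
h = ReLU(z1) = [0.0, 0.0]
output = (0.9)·(0.0) + (-0.7)·(0.0) - 0.3 = -0.3

-0.3


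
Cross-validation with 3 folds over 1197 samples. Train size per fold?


Fold size = 1197/3 = 399
Training per fold = 1197 - 399 = 798

798


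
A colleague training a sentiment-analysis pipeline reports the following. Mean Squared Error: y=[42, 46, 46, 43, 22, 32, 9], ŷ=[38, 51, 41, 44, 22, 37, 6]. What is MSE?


Squared errors: (42-38)²=16, (46-51)²=25, (46-41)²=25, (43-44)²=1, (22-22)²=0, (32-37)²=25, (9-6)²=9
Sum = 101
MSE = 101/7 = 101/7

101/7


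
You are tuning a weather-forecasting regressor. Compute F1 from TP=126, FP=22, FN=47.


Precision = 126/148 = 0.8514
Recall = 126/173 = 0.7283
F1 = 2·P·R/(P+R) = 2·TP/(2·TP+FP+FN) = 252/(252+22+47) = 252/321 = 0.785

0.785


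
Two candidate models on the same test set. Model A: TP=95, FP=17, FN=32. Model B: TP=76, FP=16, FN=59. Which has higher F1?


Model A: P=95/112=0.8482, R=95/127=0.748, F1=2PR/(P+R)=2TP/(2TP+FP+FN)=190/239=0.795
Model B: P=76/92=0.8261, R=76/135=0.563, F1=2PR/(P+R)=2TP/(2TP+FP+FN)=152/227=0.6696
0.795 > 0.6696 → Model A

Model A


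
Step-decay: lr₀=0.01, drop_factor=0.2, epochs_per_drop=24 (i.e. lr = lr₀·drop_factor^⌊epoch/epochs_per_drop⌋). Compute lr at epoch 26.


n_drops = ⌊26/24⌋ = 1
lr = 0.01·0.2^1 = 0.01·0.2 = 0.002

0.002


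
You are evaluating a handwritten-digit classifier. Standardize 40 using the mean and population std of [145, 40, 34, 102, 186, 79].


μ = 97.6667, σ = 54.4508
z = (40 - 97.6667)/54.4508 = -1.0591

-1.0591


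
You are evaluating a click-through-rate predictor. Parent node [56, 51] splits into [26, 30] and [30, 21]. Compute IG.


Parent = [56, 51], H_parent = 0.9984
H_left = 0.9963 (n=56), H_right = 0.9774 (n=51)
H_children = (56/107)·0.9963 + (51/107)·0.9774 = 0.9873
IG = 0.9984 - 0.9873 = 0.0111

0.0111


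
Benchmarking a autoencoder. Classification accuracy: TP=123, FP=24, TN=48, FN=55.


Accuracy = (TP+TN)/(TP+TN+FP+FN)
= (123+48)/(250)
= 171/250 = 68.4%

68.4%


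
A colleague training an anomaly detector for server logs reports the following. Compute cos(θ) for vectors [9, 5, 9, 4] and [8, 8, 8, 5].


A·B = 9·8 + 5·8 + 9·8 + 4·5 = 204
‖A‖ = √203 = 14.2478, ‖B‖ = √217 = 14.7309
cos = 204/(√203·√217) = 204/√44051 = 0.972

0.972


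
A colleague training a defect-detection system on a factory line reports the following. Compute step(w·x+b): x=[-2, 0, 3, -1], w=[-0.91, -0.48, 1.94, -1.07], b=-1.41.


z = (-2)·(-0.91) + (0)·(-0.48) + (3)·(1.94) + (-1)·(-1.07) - 1.41
  = 7.3
step(z) = 1 (z≥0)

1


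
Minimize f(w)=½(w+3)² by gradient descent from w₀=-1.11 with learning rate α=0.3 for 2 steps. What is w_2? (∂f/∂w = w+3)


step 1: grad = -1.11+3 = 1.89; w = -1.11 - 0.3·(1.89) = -1.677
step 2: grad = -1.677+3 = 1.323; w = -1.677 - 0.3·(1.323) = -2.0739

-2.0739


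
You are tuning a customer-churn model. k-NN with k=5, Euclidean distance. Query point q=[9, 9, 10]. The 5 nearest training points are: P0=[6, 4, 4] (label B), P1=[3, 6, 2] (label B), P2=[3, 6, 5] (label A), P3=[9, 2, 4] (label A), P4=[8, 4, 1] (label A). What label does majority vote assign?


d(q,P0) = 8.3666  (label B)
d(q,P1) = 10.4403  (label B)
d(q,P2) = 8.3666  (label A)
d(q,P3) = 9.2195  (label A)
d(q,P4) = 10.3441  (label A)
Votes: A=3, B=2
Majority → A

A


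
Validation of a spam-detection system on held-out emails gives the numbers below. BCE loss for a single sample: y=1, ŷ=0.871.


BCE = -[y·ln(p) + (1-y)·ln(1-p)]
= -1·ln(0.871) - 0
= -ln(0.871) = 0.1381

0.1381


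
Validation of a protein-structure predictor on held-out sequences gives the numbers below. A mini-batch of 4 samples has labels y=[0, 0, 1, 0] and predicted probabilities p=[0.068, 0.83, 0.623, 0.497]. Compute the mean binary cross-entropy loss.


L[0] = -ln(1-0.068) = -ln(0.932) = 0.0704
L[1] = -ln(1-0.83) = -ln(0.17) = 1.772
L[2] = -ln(0.623) = 0.4732
L[3] = -ln(1-0.497) = -ln(0.503) = 0.6872
mean = (0.0704 + 1.772 + 0.4732 + 0.6872)/4 = 0.7507

0.7507


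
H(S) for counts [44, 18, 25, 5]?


Probabilities: [44/92, 18/92, 25/92, 5/92] ≈ [0.4783, 0.1957, 0.2717, 0.0543]
H = -((44/92)·log₂(44/92) + (18/92)·log₂(18/92) + (25/92)·log₂(25/92) + (5/92)·log₂(5/92))
  = 1.7086 bits

1.7086 bits


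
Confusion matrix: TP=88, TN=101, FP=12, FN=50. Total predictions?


Total = TP + TN + FP + FN
= 88 + 101 + 12 + 50
= 251
(Predicted positive: 100, predicted negative: 151)

251


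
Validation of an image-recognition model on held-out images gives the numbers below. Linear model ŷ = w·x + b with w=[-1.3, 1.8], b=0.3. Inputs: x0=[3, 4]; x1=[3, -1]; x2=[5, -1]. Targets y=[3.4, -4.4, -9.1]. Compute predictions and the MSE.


ŷ0 = (-1.3)·(3) + (1.8)·(4) + 0.3 = 3.6
ŷ1 = (-1.3)·(3) + (1.8)·(-1) + 0.3 = -5.4
ŷ2 = (-1.3)·(5) + (1.8)·(-1) + 0.3 = -8.0
errors² = [0.04, 1.0, 1.21]
MSE = 2.2500/3 = 0.75

0.75


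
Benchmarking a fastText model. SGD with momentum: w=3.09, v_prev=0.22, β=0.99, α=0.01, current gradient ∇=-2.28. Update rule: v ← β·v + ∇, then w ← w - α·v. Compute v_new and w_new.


v_new = 0.99·0.22 - 2.28 = 0.2178 - 2.28 = -2.0622
w_new = 3.09 - 0.01·-2.0622 = 3.09 + 0.020622 = 3.110622

v_new=-2.0622, w_new=3.110622


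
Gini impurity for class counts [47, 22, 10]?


Probabilities: [47/79, 22/79, 10/79] ≈ [0.5949, 0.2785, 0.1266]
Σpᵢ² = (2209 + 484 + 100)/79² = 2793/6241
Gini = 1 - Σpᵢ² = 1 - 2793/6241 = 0.5525

0.5525
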